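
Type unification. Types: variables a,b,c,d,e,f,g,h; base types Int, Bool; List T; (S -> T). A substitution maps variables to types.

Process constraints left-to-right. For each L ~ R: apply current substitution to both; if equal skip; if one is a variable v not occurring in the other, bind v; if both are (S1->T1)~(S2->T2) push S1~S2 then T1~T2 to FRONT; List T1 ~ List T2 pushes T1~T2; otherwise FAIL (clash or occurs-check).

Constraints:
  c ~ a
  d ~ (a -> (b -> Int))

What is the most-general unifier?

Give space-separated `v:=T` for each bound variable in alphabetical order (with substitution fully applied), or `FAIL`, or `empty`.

step 1: unify c ~ a  [subst: {-} | 1 pending]
  bind c := a
step 2: unify d ~ (a -> (b -> Int))  [subst: {c:=a} | 0 pending]
  bind d := (a -> (b -> Int))

Answer: c:=a d:=(a -> (b -> Int))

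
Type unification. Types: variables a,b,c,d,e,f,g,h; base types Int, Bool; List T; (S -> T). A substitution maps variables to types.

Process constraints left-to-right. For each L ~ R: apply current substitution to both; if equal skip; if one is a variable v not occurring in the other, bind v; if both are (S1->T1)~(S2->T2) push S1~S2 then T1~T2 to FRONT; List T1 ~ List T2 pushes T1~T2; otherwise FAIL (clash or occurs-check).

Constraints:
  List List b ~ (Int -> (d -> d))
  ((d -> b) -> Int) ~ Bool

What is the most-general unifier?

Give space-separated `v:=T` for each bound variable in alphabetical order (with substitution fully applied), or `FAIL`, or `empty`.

Answer: FAIL

Derivation:
step 1: unify List List b ~ (Int -> (d -> d))  [subst: {-} | 1 pending]
  clash: List List b vs (Int -> (d -> d))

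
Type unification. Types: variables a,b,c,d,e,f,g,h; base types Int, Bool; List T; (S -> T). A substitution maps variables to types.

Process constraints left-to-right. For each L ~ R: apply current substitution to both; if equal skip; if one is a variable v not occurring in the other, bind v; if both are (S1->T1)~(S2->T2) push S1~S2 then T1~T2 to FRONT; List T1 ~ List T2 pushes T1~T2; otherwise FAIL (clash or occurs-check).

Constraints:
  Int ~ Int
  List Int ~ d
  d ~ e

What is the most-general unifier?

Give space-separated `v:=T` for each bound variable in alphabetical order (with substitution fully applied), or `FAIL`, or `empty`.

step 1: unify Int ~ Int  [subst: {-} | 2 pending]
  -> identical, skip
step 2: unify List Int ~ d  [subst: {-} | 1 pending]
  bind d := List Int
step 3: unify List Int ~ e  [subst: {d:=List Int} | 0 pending]
  bind e := List Int

Answer: d:=List Int e:=List Int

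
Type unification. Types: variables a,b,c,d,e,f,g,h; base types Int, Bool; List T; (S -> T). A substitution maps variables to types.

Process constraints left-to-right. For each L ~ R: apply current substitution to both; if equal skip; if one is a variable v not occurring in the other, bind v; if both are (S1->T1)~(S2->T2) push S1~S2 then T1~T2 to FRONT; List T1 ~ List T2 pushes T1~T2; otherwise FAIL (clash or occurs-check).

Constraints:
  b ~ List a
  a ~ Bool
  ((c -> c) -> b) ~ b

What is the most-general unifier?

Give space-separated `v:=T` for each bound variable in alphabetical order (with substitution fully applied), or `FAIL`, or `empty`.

step 1: unify b ~ List a  [subst: {-} | 2 pending]
  bind b := List a
step 2: unify a ~ Bool  [subst: {b:=List a} | 1 pending]
  bind a := Bool
step 3: unify ((c -> c) -> List Bool) ~ List Bool  [subst: {b:=List a, a:=Bool} | 0 pending]
  clash: ((c -> c) -> List Bool) vs List Bool

Answer: FAIL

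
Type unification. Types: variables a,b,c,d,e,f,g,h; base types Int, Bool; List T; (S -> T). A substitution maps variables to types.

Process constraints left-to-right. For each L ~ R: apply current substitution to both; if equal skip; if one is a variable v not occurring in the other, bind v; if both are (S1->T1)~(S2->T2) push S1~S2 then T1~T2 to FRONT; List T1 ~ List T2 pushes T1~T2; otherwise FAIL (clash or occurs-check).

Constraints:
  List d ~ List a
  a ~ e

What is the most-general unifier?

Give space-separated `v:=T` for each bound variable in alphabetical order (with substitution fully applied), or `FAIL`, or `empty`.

step 1: unify List d ~ List a  [subst: {-} | 1 pending]
  -> decompose List: push d~a
step 2: unify d ~ a  [subst: {-} | 1 pending]
  bind d := a
step 3: unify a ~ e  [subst: {d:=a} | 0 pending]
  bind a := e

Answer: a:=e d:=e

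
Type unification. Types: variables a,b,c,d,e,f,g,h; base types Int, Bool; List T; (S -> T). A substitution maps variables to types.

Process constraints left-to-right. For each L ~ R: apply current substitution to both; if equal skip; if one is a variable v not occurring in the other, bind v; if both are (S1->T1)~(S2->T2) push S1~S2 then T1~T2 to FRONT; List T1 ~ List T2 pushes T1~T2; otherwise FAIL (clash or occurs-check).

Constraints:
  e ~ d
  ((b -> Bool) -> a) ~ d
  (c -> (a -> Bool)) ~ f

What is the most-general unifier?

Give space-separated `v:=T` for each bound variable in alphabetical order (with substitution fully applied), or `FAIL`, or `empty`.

Answer: d:=((b -> Bool) -> a) e:=((b -> Bool) -> a) f:=(c -> (a -> Bool))

Derivation:
step 1: unify e ~ d  [subst: {-} | 2 pending]
  bind e := d
step 2: unify ((b -> Bool) -> a) ~ d  [subst: {e:=d} | 1 pending]
  bind d := ((b -> Bool) -> a)
step 3: unify (c -> (a -> Bool)) ~ f  [subst: {e:=d, d:=((b -> Bool) -> a)} | 0 pending]
  bind f := (c -> (a -> Bool))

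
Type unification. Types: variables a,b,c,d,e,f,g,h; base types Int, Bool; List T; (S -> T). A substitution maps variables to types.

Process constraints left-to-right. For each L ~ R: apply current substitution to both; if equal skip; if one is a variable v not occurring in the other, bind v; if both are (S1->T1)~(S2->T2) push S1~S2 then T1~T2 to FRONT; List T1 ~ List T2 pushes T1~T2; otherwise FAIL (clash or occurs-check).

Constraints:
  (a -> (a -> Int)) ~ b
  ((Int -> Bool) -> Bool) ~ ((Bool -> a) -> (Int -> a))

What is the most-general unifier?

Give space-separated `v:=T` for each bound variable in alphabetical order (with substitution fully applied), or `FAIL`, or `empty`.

Answer: FAIL

Derivation:
step 1: unify (a -> (a -> Int)) ~ b  [subst: {-} | 1 pending]
  bind b := (a -> (a -> Int))
step 2: unify ((Int -> Bool) -> Bool) ~ ((Bool -> a) -> (Int -> a))  [subst: {b:=(a -> (a -> Int))} | 0 pending]
  -> decompose arrow: push (Int -> Bool)~(Bool -> a), Bool~(Int -> a)
step 3: unify (Int -> Bool) ~ (Bool -> a)  [subst: {b:=(a -> (a -> Int))} | 1 pending]
  -> decompose arrow: push Int~Bool, Bool~a
step 4: unify Int ~ Bool  [subst: {b:=(a -> (a -> Int))} | 2 pending]
  clash: Int vs Bool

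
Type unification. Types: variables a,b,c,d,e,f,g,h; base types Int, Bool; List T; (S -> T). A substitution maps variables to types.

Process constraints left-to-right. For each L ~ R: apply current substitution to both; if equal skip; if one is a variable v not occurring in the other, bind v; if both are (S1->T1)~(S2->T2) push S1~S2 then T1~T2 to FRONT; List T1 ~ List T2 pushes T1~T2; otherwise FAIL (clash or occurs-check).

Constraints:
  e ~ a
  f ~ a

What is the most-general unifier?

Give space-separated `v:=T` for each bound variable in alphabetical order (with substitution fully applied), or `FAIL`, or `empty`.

step 1: unify e ~ a  [subst: {-} | 1 pending]
  bind e := a
step 2: unify f ~ a  [subst: {e:=a} | 0 pending]
  bind f := a

Answer: e:=a f:=a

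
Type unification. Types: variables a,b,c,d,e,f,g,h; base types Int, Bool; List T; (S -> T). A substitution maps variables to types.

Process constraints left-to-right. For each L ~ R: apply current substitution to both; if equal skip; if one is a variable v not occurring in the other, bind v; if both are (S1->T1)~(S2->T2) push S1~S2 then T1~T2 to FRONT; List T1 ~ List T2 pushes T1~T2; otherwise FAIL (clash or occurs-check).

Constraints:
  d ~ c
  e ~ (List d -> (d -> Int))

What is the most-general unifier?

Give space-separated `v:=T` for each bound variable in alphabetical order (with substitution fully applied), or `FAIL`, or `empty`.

step 1: unify d ~ c  [subst: {-} | 1 pending]
  bind d := c
step 2: unify e ~ (List c -> (c -> Int))  [subst: {d:=c} | 0 pending]
  bind e := (List c -> (c -> Int))

Answer: d:=c e:=(List c -> (c -> Int))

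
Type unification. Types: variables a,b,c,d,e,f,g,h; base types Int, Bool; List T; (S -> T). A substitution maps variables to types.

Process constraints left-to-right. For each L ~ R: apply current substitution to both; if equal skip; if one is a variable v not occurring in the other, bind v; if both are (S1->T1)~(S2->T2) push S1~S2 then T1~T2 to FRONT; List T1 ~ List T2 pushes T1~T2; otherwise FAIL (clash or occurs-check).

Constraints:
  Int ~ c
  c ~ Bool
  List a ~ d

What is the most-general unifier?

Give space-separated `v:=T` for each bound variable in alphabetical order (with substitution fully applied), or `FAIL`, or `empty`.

step 1: unify Int ~ c  [subst: {-} | 2 pending]
  bind c := Int
step 2: unify Int ~ Bool  [subst: {c:=Int} | 1 pending]
  clash: Int vs Bool

Answer: FAIL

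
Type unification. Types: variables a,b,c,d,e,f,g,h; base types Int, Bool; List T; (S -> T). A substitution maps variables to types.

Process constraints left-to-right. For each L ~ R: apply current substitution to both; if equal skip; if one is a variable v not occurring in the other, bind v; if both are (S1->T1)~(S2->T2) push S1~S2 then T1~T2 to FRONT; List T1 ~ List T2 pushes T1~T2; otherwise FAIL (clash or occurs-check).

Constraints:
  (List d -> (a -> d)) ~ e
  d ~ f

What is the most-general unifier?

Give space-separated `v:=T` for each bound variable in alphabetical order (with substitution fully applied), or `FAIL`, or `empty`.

Answer: d:=f e:=(List f -> (a -> f))

Derivation:
step 1: unify (List d -> (a -> d)) ~ e  [subst: {-} | 1 pending]
  bind e := (List d -> (a -> d))
step 2: unify d ~ f  [subst: {e:=(List d -> (a -> d))} | 0 pending]
  bind d := f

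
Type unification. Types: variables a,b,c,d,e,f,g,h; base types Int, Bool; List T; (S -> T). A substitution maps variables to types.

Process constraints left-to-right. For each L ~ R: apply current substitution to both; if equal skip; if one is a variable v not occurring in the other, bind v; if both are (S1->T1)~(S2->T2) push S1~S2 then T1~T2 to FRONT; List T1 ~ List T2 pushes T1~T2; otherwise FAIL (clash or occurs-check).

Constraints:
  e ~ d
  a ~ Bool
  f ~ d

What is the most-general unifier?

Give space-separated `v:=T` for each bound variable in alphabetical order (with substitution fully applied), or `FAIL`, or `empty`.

Answer: a:=Bool e:=d f:=d

Derivation:
step 1: unify e ~ d  [subst: {-} | 2 pending]
  bind e := d
step 2: unify a ~ Bool  [subst: {e:=d} | 1 pending]
  bind a := Bool
step 3: unify f ~ d  [subst: {e:=d, a:=Bool} | 0 pending]
  bind f := d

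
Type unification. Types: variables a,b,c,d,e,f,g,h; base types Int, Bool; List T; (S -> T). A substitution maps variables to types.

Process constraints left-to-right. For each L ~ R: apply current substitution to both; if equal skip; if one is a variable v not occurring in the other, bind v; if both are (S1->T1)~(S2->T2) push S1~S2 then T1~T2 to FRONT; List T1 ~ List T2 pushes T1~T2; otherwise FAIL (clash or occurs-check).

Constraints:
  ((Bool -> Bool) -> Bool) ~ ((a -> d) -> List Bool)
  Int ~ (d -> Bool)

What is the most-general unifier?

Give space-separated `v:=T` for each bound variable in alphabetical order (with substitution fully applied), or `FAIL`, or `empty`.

step 1: unify ((Bool -> Bool) -> Bool) ~ ((a -> d) -> List Bool)  [subst: {-} | 1 pending]
  -> decompose arrow: push (Bool -> Bool)~(a -> d), Bool~List Bool
step 2: unify (Bool -> Bool) ~ (a -> d)  [subst: {-} | 2 pending]
  -> decompose arrow: push Bool~a, Bool~d
step 3: unify Bool ~ a  [subst: {-} | 3 pending]
  bind a := Bool
step 4: unify Bool ~ d  [subst: {a:=Bool} | 2 pending]
  bind d := Bool
step 5: unify Bool ~ List Bool  [subst: {a:=Bool, d:=Bool} | 1 pending]
  clash: Bool vs List Bool

Answer: FAIL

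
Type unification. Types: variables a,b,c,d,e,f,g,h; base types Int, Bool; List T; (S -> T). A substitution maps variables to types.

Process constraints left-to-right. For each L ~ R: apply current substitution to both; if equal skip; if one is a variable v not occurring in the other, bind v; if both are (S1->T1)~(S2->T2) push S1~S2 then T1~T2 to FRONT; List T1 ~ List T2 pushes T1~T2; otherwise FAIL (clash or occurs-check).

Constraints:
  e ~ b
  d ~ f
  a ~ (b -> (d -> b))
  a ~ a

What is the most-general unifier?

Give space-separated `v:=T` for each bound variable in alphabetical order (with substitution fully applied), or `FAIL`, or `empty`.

step 1: unify e ~ b  [subst: {-} | 3 pending]
  bind e := b
step 2: unify d ~ f  [subst: {e:=b} | 2 pending]
  bind d := f
step 3: unify a ~ (b -> (f -> b))  [subst: {e:=b, d:=f} | 1 pending]
  bind a := (b -> (f -> b))
step 4: unify (b -> (f -> b)) ~ (b -> (f -> b))  [subst: {e:=b, d:=f, a:=(b -> (f -> b))} | 0 pending]
  -> identical, skip

Answer: a:=(b -> (f -> b)) d:=f e:=b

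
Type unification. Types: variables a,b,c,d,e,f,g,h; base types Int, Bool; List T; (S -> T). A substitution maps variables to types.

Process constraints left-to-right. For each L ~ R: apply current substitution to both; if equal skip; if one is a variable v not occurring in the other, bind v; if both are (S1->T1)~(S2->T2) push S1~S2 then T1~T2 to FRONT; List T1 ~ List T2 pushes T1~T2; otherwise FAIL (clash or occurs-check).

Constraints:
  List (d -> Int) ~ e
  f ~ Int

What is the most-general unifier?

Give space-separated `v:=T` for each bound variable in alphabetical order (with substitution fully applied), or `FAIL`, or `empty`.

step 1: unify List (d -> Int) ~ e  [subst: {-} | 1 pending]
  bind e := List (d -> Int)
step 2: unify f ~ Int  [subst: {e:=List (d -> Int)} | 0 pending]
  bind f := Int

Answer: e:=List (d -> Int) f:=Int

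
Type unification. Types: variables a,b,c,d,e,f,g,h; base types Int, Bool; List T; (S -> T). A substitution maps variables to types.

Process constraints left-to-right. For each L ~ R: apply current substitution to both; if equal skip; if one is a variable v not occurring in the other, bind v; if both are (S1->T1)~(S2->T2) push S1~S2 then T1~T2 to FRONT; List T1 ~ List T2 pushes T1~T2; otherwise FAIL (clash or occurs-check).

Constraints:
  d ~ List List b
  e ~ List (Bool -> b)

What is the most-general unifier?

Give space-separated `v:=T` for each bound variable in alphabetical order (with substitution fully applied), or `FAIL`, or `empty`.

step 1: unify d ~ List List b  [subst: {-} | 1 pending]
  bind d := List List b
step 2: unify e ~ List (Bool -> b)  [subst: {d:=List List b} | 0 pending]
  bind e := List (Bool -> b)

Answer: d:=List List b e:=List (Bool -> b)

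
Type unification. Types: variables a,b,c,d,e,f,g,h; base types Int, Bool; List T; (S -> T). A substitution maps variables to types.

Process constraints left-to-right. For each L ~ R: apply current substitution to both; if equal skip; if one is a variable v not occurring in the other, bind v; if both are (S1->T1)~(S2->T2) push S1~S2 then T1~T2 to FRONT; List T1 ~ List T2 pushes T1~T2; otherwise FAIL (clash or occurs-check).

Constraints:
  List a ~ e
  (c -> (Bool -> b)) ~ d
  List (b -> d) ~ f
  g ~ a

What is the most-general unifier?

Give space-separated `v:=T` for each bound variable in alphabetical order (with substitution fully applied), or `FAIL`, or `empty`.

step 1: unify List a ~ e  [subst: {-} | 3 pending]
  bind e := List a
step 2: unify (c -> (Bool -> b)) ~ d  [subst: {e:=List a} | 2 pending]
  bind d := (c -> (Bool -> b))
step 3: unify List (b -> (c -> (Bool -> b))) ~ f  [subst: {e:=List a, d:=(c -> (Bool -> b))} | 1 pending]
  bind f := List (b -> (c -> (Bool -> b)))
step 4: unify g ~ a  [subst: {e:=List a, d:=(c -> (Bool -> b)), f:=List (b -> (c -> (Bool -> b)))} | 0 pending]
  bind g := a

Answer: d:=(c -> (Bool -> b)) e:=List a f:=List (b -> (c -> (Bool -> b))) g:=a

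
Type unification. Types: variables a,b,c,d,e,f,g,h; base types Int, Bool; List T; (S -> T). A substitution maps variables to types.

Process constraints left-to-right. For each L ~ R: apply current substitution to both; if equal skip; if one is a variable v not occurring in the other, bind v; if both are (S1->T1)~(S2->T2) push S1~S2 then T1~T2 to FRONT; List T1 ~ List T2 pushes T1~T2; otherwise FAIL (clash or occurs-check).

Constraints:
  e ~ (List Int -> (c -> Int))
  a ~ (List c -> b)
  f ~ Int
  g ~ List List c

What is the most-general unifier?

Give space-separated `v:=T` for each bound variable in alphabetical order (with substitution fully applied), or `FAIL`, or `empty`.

step 1: unify e ~ (List Int -> (c -> Int))  [subst: {-} | 3 pending]
  bind e := (List Int -> (c -> Int))
step 2: unify a ~ (List c -> b)  [subst: {e:=(List Int -> (c -> Int))} | 2 pending]
  bind a := (List c -> b)
step 3: unify f ~ Int  [subst: {e:=(List Int -> (c -> Int)), a:=(List c -> b)} | 1 pending]
  bind f := Int
step 4: unify g ~ List List c  [subst: {e:=(List Int -> (c -> Int)), a:=(List c -> b), f:=Int} | 0 pending]
  bind g := List List c

Answer: a:=(List c -> b) e:=(List Int -> (c -> Int)) f:=Int g:=List List c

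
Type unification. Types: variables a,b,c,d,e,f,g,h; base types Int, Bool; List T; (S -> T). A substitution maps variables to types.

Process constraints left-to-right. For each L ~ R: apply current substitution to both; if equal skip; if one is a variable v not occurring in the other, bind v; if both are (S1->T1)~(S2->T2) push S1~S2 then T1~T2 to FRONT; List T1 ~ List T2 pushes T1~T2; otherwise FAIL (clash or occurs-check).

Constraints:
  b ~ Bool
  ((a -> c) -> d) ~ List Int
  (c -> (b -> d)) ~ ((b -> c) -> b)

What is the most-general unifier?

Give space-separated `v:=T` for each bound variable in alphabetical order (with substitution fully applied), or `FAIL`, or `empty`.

Answer: FAIL

Derivation:
step 1: unify b ~ Bool  [subst: {-} | 2 pending]
  bind b := Bool
step 2: unify ((a -> c) -> d) ~ List Int  [subst: {b:=Bool} | 1 pending]
  clash: ((a -> c) -> d) vs List Int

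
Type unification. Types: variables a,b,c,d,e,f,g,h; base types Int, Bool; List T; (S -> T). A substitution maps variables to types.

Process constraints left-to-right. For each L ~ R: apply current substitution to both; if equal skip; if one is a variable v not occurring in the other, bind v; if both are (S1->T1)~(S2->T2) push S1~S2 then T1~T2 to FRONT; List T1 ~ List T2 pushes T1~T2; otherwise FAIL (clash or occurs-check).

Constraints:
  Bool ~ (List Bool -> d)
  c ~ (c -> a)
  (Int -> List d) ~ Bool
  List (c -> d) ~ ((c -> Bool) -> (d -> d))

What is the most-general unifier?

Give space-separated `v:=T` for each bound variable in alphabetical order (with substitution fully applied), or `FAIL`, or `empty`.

step 1: unify Bool ~ (List Bool -> d)  [subst: {-} | 3 pending]
  clash: Bool vs (List Bool -> d)

Answer: FAIL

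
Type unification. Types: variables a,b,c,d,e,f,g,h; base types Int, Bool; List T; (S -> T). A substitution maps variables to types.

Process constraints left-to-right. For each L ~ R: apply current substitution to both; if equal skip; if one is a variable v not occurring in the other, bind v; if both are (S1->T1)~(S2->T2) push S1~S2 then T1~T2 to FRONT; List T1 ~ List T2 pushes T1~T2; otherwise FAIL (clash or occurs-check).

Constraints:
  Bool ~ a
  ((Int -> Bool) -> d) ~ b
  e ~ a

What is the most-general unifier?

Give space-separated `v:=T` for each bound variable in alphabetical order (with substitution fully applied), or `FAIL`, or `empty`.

Answer: a:=Bool b:=((Int -> Bool) -> d) e:=Bool

Derivation:
step 1: unify Bool ~ a  [subst: {-} | 2 pending]
  bind a := Bool
step 2: unify ((Int -> Bool) -> d) ~ b  [subst: {a:=Bool} | 1 pending]
  bind b := ((Int -> Bool) -> d)
step 3: unify e ~ Bool  [subst: {a:=Bool, b:=((Int -> Bool) -> d)} | 0 pending]
  bind e := Bool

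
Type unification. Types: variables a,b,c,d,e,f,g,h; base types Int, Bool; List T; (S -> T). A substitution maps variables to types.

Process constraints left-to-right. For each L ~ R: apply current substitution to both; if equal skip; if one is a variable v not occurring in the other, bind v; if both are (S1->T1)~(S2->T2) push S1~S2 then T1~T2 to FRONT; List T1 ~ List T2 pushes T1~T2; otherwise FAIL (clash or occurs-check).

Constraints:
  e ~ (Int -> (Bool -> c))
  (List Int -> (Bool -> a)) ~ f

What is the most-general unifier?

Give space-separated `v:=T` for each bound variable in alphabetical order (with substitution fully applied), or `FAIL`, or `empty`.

Answer: e:=(Int -> (Bool -> c)) f:=(List Int -> (Bool -> a))

Derivation:
step 1: unify e ~ (Int -> (Bool -> c))  [subst: {-} | 1 pending]
  bind e := (Int -> (Bool -> c))
step 2: unify (List Int -> (Bool -> a)) ~ f  [subst: {e:=(Int -> (Bool -> c))} | 0 pending]
  bind f := (List Int -> (Bool -> a))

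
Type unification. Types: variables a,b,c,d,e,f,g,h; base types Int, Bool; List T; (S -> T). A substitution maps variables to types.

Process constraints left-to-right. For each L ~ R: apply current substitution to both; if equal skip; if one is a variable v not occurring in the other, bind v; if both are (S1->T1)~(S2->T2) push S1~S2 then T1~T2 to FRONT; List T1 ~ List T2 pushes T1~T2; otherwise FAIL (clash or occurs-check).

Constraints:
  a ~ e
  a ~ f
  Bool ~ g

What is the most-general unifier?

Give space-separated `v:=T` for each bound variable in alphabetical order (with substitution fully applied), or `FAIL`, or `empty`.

step 1: unify a ~ e  [subst: {-} | 2 pending]
  bind a := e
step 2: unify e ~ f  [subst: {a:=e} | 1 pending]
  bind e := f
step 3: unify Bool ~ g  [subst: {a:=e, e:=f} | 0 pending]
  bind g := Bool

Answer: a:=f e:=f g:=Bool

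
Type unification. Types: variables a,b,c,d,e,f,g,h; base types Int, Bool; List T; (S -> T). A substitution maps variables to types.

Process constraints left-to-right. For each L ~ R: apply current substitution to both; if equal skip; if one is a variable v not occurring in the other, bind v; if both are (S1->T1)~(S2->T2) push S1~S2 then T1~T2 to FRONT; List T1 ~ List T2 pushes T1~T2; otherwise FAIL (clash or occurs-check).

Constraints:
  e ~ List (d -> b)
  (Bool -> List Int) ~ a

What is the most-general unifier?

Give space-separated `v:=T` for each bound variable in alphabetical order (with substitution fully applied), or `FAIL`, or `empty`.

Answer: a:=(Bool -> List Int) e:=List (d -> b)

Derivation:
step 1: unify e ~ List (d -> b)  [subst: {-} | 1 pending]
  bind e := List (d -> b)
step 2: unify (Bool -> List Int) ~ a  [subst: {e:=List (d -> b)} | 0 pending]
  bind a := (Bool -> List Int)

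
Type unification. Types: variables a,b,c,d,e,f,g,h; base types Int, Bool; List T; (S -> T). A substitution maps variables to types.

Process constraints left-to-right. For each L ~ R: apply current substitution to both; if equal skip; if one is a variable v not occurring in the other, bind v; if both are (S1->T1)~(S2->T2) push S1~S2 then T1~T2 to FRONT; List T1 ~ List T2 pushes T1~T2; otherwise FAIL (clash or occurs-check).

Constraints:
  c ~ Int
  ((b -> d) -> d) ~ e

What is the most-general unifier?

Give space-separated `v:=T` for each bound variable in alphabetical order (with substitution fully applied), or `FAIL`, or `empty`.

Answer: c:=Int e:=((b -> d) -> d)

Derivation:
step 1: unify c ~ Int  [subst: {-} | 1 pending]
  bind c := Int
step 2: unify ((b -> d) -> d) ~ e  [subst: {c:=Int} | 0 pending]
  bind e := ((b -> d) -> d)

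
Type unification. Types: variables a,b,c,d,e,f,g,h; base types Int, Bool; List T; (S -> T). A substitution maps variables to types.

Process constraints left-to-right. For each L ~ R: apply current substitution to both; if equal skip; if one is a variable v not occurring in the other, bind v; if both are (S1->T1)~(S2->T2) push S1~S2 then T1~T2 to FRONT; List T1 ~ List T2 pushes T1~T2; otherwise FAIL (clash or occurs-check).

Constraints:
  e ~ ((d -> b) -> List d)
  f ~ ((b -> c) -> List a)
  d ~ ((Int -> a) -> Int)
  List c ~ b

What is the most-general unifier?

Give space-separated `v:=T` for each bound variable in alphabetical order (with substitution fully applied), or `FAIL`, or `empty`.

step 1: unify e ~ ((d -> b) -> List d)  [subst: {-} | 3 pending]
  bind e := ((d -> b) -> List d)
step 2: unify f ~ ((b -> c) -> List a)  [subst: {e:=((d -> b) -> List d)} | 2 pending]
  bind f := ((b -> c) -> List a)
step 3: unify d ~ ((Int -> a) -> Int)  [subst: {e:=((d -> b) -> List d), f:=((b -> c) -> List a)} | 1 pending]
  bind d := ((Int -> a) -> Int)
step 4: unify List c ~ b  [subst: {e:=((d -> b) -> List d), f:=((b -> c) -> List a), d:=((Int -> a) -> Int)} | 0 pending]
  bind b := List c

Answer: b:=List c d:=((Int -> a) -> Int) e:=((((Int -> a) -> Int) -> List c) -> List ((Int -> a) -> Int)) f:=((List c -> c) -> List a)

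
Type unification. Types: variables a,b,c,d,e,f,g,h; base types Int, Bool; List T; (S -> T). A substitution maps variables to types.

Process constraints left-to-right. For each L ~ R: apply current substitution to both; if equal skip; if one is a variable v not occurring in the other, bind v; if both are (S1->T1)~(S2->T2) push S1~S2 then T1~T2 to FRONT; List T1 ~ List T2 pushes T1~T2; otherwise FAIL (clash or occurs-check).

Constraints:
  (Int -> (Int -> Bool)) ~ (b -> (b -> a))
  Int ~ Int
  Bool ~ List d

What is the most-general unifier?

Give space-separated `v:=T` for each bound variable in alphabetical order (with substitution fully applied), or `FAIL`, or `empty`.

Answer: FAIL

Derivation:
step 1: unify (Int -> (Int -> Bool)) ~ (b -> (b -> a))  [subst: {-} | 2 pending]
  -> decompose arrow: push Int~b, (Int -> Bool)~(b -> a)
step 2: unify Int ~ b  [subst: {-} | 3 pending]
  bind b := Int
step 3: unify (Int -> Bool) ~ (Int -> a)  [subst: {b:=Int} | 2 pending]
  -> decompose arrow: push Int~Int, Bool~a
step 4: unify Int ~ Int  [subst: {b:=Int} | 3 pending]
  -> identical, skip
step 5: unify Bool ~ a  [subst: {b:=Int} | 2 pending]
  bind a := Bool
step 6: unify Int ~ Int  [subst: {b:=Int, a:=Bool} | 1 pending]
  -> identical, skip
step 7: unify Bool ~ List d  [subst: {b:=Int, a:=Bool} | 0 pending]
  clash: Bool vs List d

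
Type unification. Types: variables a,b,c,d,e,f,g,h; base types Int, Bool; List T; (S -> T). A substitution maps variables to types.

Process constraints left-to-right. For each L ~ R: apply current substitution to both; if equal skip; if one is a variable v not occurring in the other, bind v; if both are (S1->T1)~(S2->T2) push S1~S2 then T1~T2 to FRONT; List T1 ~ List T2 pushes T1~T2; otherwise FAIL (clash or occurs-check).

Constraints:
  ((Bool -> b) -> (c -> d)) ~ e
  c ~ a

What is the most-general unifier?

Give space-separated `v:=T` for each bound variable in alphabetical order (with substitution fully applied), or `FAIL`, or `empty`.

Answer: c:=a e:=((Bool -> b) -> (a -> d))

Derivation:
step 1: unify ((Bool -> b) -> (c -> d)) ~ e  [subst: {-} | 1 pending]
  bind e := ((Bool -> b) -> (c -> d))
step 2: unify c ~ a  [subst: {e:=((Bool -> b) -> (c -> d))} | 0 pending]
  bind c := a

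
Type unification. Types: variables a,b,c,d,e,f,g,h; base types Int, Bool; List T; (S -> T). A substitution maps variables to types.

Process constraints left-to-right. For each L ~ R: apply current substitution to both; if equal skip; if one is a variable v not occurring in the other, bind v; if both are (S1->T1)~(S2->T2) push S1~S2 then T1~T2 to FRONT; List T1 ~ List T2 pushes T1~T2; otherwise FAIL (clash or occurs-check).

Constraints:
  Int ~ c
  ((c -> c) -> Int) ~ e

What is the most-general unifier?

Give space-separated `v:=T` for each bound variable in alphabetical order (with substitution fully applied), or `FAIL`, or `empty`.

Answer: c:=Int e:=((Int -> Int) -> Int)

Derivation:
step 1: unify Int ~ c  [subst: {-} | 1 pending]
  bind c := Int
step 2: unify ((Int -> Int) -> Int) ~ e  [subst: {c:=Int} | 0 pending]
  bind e := ((Int -> Int) -> Int)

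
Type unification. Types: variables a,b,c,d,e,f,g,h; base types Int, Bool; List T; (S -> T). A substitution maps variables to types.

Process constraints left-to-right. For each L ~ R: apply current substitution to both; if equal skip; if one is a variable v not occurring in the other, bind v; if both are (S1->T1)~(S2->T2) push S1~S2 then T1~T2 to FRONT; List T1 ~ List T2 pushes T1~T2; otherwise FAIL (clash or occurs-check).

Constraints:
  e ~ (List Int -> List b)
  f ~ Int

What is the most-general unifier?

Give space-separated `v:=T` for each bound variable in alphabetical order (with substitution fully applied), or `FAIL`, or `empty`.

step 1: unify e ~ (List Int -> List b)  [subst: {-} | 1 pending]
  bind e := (List Int -> List b)
step 2: unify f ~ Int  [subst: {e:=(List Int -> List b)} | 0 pending]
  bind f := Int

Answer: e:=(List Int -> List b) f:=Int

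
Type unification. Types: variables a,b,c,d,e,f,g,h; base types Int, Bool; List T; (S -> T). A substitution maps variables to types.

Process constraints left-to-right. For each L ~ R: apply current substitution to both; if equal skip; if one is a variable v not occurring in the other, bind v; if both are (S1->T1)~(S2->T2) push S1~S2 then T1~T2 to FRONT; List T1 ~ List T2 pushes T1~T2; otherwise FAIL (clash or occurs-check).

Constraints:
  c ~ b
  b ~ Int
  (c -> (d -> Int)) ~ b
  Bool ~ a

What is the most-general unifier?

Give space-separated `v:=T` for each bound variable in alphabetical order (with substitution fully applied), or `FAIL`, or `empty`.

step 1: unify c ~ b  [subst: {-} | 3 pending]
  bind c := b
step 2: unify b ~ Int  [subst: {c:=b} | 2 pending]
  bind b := Int
step 3: unify (Int -> (d -> Int)) ~ Int  [subst: {c:=b, b:=Int} | 1 pending]
  clash: (Int -> (d -> Int)) vs Int

Answer: FAIL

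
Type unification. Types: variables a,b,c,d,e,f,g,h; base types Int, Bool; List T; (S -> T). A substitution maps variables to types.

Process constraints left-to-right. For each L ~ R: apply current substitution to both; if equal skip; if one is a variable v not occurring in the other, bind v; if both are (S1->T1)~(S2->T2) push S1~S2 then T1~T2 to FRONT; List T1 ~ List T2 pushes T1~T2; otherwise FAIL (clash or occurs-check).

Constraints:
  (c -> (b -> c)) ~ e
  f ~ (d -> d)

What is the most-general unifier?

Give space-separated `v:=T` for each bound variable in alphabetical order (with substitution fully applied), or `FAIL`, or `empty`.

step 1: unify (c -> (b -> c)) ~ e  [subst: {-} | 1 pending]
  bind e := (c -> (b -> c))
step 2: unify f ~ (d -> d)  [subst: {e:=(c -> (b -> c))} | 0 pending]
  bind f := (d -> d)

Answer: e:=(c -> (b -> c)) f:=(d -> d)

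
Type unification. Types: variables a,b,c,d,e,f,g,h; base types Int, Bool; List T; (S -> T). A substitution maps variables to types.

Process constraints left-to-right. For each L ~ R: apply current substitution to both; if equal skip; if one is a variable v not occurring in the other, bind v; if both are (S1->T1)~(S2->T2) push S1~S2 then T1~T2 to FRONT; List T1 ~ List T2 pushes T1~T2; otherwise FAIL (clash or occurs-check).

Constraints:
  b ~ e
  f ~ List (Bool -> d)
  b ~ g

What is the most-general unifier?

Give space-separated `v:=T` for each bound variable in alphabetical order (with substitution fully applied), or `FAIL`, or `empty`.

Answer: b:=g e:=g f:=List (Bool -> d)

Derivation:
step 1: unify b ~ e  [subst: {-} | 2 pending]
  bind b := e
step 2: unify f ~ List (Bool -> d)  [subst: {b:=e} | 1 pending]
  bind f := List (Bool -> d)
step 3: unify e ~ g  [subst: {b:=e, f:=List (Bool -> d)} | 0 pending]
  bind e := g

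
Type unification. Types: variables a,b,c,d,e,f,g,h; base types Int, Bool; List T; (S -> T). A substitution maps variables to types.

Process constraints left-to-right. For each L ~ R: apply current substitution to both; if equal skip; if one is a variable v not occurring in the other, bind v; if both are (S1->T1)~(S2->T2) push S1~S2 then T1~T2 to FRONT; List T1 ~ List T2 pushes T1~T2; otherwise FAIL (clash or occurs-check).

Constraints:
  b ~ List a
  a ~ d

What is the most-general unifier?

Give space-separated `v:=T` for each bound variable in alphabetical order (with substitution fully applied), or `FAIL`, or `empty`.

step 1: unify b ~ List a  [subst: {-} | 1 pending]
  bind b := List a
step 2: unify a ~ d  [subst: {b:=List a} | 0 pending]
  bind a := d

Answer: a:=d b:=List d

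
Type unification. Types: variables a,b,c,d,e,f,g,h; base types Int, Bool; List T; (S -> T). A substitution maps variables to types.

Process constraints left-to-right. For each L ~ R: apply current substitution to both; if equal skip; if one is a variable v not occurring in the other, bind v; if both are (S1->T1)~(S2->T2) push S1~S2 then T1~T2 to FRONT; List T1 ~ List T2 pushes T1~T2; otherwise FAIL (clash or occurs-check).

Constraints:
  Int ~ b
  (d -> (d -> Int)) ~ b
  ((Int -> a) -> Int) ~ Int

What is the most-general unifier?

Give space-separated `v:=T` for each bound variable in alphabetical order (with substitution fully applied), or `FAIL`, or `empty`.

Answer: FAIL

Derivation:
step 1: unify Int ~ b  [subst: {-} | 2 pending]
  bind b := Int
step 2: unify (d -> (d -> Int)) ~ Int  [subst: {b:=Int} | 1 pending]
  clash: (d -> (d -> Int)) vs Int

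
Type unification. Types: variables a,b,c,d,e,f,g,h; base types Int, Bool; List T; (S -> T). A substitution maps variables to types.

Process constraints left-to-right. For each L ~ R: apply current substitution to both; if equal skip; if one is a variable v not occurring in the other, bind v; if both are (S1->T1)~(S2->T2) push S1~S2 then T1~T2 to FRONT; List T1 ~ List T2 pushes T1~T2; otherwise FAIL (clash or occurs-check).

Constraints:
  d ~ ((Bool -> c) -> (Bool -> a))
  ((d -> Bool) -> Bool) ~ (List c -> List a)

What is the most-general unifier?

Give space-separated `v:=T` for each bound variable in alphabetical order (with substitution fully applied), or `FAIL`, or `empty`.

step 1: unify d ~ ((Bool -> c) -> (Bool -> a))  [subst: {-} | 1 pending]
  bind d := ((Bool -> c) -> (Bool -> a))
step 2: unify ((((Bool -> c) -> (Bool -> a)) -> Bool) -> Bool) ~ (List c -> List a)  [subst: {d:=((Bool -> c) -> (Bool -> a))} | 0 pending]
  -> decompose arrow: push (((Bool -> c) -> (Bool -> a)) -> Bool)~List c, Bool~List a
step 3: unify (((Bool -> c) -> (Bool -> a)) -> Bool) ~ List c  [subst: {d:=((Bool -> c) -> (Bool -> a))} | 1 pending]
  clash: (((Bool -> c) -> (Bool -> a)) -> Bool) vs List c

Answer: FAIL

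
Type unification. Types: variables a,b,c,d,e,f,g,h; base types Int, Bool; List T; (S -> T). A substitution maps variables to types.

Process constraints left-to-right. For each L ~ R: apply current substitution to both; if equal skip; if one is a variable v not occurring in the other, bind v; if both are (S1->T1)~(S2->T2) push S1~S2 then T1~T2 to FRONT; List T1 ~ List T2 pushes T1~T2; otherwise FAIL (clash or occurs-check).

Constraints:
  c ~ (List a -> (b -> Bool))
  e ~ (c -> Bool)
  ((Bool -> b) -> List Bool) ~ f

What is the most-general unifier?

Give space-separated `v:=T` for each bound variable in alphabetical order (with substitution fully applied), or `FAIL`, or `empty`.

Answer: c:=(List a -> (b -> Bool)) e:=((List a -> (b -> Bool)) -> Bool) f:=((Bool -> b) -> List Bool)

Derivation:
step 1: unify c ~ (List a -> (b -> Bool))  [subst: {-} | 2 pending]
  bind c := (List a -> (b -> Bool))
step 2: unify e ~ ((List a -> (b -> Bool)) -> Bool)  [subst: {c:=(List a -> (b -> Bool))} | 1 pending]
  bind e := ((List a -> (b -> Bool)) -> Bool)
step 3: unify ((Bool -> b) -> List Bool) ~ f  [subst: {c:=(List a -> (b -> Bool)), e:=((List a -> (b -> Bool)) -> Bool)} | 0 pending]
  bind f := ((Bool -> b) -> List Bool)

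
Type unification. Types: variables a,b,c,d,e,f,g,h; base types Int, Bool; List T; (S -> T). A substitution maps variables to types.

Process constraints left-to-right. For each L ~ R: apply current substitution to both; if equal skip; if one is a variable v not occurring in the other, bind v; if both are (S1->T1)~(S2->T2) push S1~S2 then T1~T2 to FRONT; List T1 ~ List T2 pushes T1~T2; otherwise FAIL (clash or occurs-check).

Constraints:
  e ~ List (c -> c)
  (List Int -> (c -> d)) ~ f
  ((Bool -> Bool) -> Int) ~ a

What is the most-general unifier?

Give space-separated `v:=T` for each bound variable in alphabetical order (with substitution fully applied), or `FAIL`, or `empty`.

Answer: a:=((Bool -> Bool) -> Int) e:=List (c -> c) f:=(List Int -> (c -> d))

Derivation:
step 1: unify e ~ List (c -> c)  [subst: {-} | 2 pending]
  bind e := List (c -> c)
step 2: unify (List Int -> (c -> d)) ~ f  [subst: {e:=List (c -> c)} | 1 pending]
  bind f := (List Int -> (c -> d))
step 3: unify ((Bool -> Bool) -> Int) ~ a  [subst: {e:=List (c -> c), f:=(List Int -> (c -> d))} | 0 pending]
  bind a := ((Bool -> Bool) -> Int)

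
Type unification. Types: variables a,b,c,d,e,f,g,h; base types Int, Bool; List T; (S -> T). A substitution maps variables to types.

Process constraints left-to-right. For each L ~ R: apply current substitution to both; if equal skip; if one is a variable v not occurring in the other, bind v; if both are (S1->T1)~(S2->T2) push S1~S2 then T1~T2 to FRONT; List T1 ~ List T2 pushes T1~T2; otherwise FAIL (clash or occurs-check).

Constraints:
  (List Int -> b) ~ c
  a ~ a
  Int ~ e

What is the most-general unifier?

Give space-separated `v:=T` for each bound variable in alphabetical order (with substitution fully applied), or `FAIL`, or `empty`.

Answer: c:=(List Int -> b) e:=Int

Derivation:
step 1: unify (List Int -> b) ~ c  [subst: {-} | 2 pending]
  bind c := (List Int -> b)
step 2: unify a ~ a  [subst: {c:=(List Int -> b)} | 1 pending]
  -> identical, skip
step 3: unify Int ~ e  [subst: {c:=(List Int -> b)} | 0 pending]
  bind e := Int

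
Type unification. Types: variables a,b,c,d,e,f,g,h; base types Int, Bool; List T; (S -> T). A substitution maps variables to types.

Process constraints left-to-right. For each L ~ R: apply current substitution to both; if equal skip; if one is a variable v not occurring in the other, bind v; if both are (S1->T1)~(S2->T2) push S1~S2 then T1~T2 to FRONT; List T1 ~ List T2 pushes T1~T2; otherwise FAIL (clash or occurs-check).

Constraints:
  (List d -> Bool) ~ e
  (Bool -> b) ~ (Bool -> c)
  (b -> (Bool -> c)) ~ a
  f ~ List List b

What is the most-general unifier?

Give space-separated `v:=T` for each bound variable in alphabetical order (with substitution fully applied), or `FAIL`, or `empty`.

step 1: unify (List d -> Bool) ~ e  [subst: {-} | 3 pending]
  bind e := (List d -> Bool)
step 2: unify (Bool -> b) ~ (Bool -> c)  [subst: {e:=(List d -> Bool)} | 2 pending]
  -> decompose arrow: push Bool~Bool, b~c
step 3: unify Bool ~ Bool  [subst: {e:=(List d -> Bool)} | 3 pending]
  -> identical, skip
step 4: unify b ~ c  [subst: {e:=(List d -> Bool)} | 2 pending]
  bind b := c
step 5: unify (c -> (Bool -> c)) ~ a  [subst: {e:=(List d -> Bool), b:=c} | 1 pending]
  bind a := (c -> (Bool -> c))
step 6: unify f ~ List List c  [subst: {e:=(List d -> Bool), b:=c, a:=(c -> (Bool -> c))} | 0 pending]
  bind f := List List c

Answer: a:=(c -> (Bool -> c)) b:=c e:=(List d -> Bool) f:=List List c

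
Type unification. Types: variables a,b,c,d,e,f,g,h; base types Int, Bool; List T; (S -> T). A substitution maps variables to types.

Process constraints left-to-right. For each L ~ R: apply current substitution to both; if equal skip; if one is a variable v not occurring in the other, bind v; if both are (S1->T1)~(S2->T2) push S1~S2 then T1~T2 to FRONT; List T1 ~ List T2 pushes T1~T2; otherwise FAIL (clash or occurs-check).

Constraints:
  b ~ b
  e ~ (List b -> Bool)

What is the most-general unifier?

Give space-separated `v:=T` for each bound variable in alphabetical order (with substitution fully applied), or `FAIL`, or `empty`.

Answer: e:=(List b -> Bool)

Derivation:
step 1: unify b ~ b  [subst: {-} | 1 pending]
  -> identical, skip
step 2: unify e ~ (List b -> Bool)  [subst: {-} | 0 pending]
  bind e := (List b -> Bool)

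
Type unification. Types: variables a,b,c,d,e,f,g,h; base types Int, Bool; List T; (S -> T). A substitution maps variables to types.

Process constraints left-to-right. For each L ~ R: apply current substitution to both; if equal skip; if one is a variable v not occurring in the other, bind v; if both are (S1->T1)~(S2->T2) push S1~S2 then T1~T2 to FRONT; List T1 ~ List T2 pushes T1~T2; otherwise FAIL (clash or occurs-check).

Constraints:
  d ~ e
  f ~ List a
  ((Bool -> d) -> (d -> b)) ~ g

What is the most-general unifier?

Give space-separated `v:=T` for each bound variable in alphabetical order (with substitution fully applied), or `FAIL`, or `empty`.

Answer: d:=e f:=List a g:=((Bool -> e) -> (e -> b))

Derivation:
step 1: unify d ~ e  [subst: {-} | 2 pending]
  bind d := e
step 2: unify f ~ List a  [subst: {d:=e} | 1 pending]
  bind f := List a
step 3: unify ((Bool -> e) -> (e -> b)) ~ g  [subst: {d:=e, f:=List a} | 0 pending]
  bind g := ((Bool -> e) -> (e -> b))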